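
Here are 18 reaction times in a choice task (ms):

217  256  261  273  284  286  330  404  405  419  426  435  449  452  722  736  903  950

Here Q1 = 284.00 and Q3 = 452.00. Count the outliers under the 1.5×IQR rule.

IQR = 168.00; fences at 284.00 − 252.00 = 32.00 and 452.00 + 252.00 = 704.00.
Outside the cutoffs: 722, 736, 903, 950.

4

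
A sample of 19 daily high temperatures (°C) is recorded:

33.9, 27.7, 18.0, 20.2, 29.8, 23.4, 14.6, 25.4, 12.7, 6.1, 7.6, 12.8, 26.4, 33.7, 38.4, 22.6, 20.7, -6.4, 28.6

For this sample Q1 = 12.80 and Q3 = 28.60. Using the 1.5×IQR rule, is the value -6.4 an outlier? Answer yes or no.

no

IQR = Q3 − Q1 = 28.60 − 12.80 = 15.80.
Lower fence = Q1 − 1.5·IQR = 12.80 − 23.70 = -10.90.
Upper fence = Q3 + 1.5·IQR = 28.60 + 23.70 = 52.30.
-6.4 lies within [-10.90, 52.30].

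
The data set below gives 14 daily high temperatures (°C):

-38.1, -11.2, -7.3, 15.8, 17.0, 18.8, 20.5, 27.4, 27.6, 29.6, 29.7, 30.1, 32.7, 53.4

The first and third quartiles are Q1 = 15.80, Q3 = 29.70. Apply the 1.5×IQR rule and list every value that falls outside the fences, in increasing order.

IQR = Q3 − Q1 = 29.70 − 15.80 = 13.90.
Lower fence = Q1 − 1.5·IQR = 15.80 − 20.85 = -5.05.
Upper fence = Q3 + 1.5·IQR = 29.70 + 20.85 = 50.55.
-38.1 < -5.05 → outlier.
-11.2 < -5.05 → outlier.
-7.3 < -5.05 → outlier.
53.4 > 50.55 → outlier.
All remaining values lie within [-5.05, 50.55].

-38.1, -11.2, -7.3, 53.4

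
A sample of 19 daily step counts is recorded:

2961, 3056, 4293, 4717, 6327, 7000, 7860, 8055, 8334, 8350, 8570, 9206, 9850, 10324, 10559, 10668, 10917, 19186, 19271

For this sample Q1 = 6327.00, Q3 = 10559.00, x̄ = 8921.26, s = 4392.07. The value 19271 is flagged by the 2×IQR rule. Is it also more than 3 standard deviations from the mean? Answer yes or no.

z = (19271 − 8921.26) / 4392.07 = 2.36.
|z| = 2.36 ≤ 3.

no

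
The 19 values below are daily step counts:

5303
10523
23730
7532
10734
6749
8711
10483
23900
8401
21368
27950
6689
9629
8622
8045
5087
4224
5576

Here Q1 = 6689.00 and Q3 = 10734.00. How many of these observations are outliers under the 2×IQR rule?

4

IQR = 4045.00; fences at 6689.00 − 8090.00 = -1401.00 and 10734.00 + 8090.00 = 18824.00.
Outside the cutoffs: 21368, 23730, 23900, 27950.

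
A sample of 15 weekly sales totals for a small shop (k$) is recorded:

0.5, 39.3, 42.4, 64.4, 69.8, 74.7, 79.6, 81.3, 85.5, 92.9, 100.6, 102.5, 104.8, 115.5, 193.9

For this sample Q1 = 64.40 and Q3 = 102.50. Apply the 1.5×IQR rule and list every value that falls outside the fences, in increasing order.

0.5, 193.9

IQR = Q3 − Q1 = 102.50 − 64.40 = 38.10.
Lower fence = Q1 − 1.5·IQR = 64.40 − 57.15 = 7.25.
Upper fence = Q3 + 1.5·IQR = 102.50 + 57.15 = 159.65.
0.5 < 7.25 → outlier.
193.9 > 159.65 → outlier.
All remaining values lie within [7.25, 159.65].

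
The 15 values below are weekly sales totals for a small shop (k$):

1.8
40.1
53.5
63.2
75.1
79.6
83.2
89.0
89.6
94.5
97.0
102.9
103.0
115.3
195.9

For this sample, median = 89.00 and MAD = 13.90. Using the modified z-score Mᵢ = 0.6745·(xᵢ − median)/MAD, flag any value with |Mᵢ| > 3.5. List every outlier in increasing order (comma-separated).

|Mᵢ| > 3.5 ⇔ |xᵢ − 89.00| > 3.5·13.90/0.6745 = 72.13.
So outliers lie outside [16.87, 161.13].
1.8: M = -4.23 → outlier.
195.9: M = 5.19 → outlier.

1.8, 195.9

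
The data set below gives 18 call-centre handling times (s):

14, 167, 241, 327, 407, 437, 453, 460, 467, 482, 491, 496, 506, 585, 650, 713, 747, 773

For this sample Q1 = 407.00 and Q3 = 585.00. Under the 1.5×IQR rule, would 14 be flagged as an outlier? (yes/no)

yes

IQR = Q3 − Q1 = 585.00 − 407.00 = 178.00.
Lower fence = Q1 − 1.5·IQR = 407.00 − 267.00 = 140.00.
Upper fence = Q3 + 1.5·IQR = 585.00 + 267.00 = 852.00.
14 lies below the lower fence.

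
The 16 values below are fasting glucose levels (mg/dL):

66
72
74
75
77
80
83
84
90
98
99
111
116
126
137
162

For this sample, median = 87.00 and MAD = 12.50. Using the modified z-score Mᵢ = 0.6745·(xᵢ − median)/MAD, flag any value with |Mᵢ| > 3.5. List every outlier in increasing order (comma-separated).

|Mᵢ| > 3.5 ⇔ |xᵢ − 87.00| > 3.5·12.50/0.6745 = 64.86.
So outliers lie outside [22.14, 151.86].
162: M = 4.05 → outlier.

162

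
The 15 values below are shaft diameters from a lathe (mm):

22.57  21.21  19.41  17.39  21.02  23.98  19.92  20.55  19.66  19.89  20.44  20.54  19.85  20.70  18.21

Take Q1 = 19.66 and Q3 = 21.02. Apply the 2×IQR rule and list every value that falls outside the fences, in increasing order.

23.98

IQR = Q3 − Q1 = 21.02 − 19.66 = 1.36.
Lower fence = Q1 − 2·IQR = 19.66 − 2.72 = 16.94.
Upper fence = Q3 + 2·IQR = 21.02 + 2.72 = 23.74.
23.98 > 23.74 → outlier.
All remaining values lie within [16.94, 23.74].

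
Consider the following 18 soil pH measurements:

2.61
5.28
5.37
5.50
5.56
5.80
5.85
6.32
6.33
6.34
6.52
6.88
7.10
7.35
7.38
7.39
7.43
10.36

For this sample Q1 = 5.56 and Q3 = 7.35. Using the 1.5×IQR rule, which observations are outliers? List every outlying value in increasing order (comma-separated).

IQR = Q3 − Q1 = 7.35 − 5.56 = 1.79.
Lower fence = Q1 − 1.5·IQR = 5.56 − 2.685 = 2.875.
Upper fence = Q3 + 1.5·IQR = 7.35 + 2.685 = 10.035.
2.61 < 2.875 → outlier.
10.36 > 10.035 → outlier.
All remaining values lie within [2.875, 10.035].

2.61, 10.36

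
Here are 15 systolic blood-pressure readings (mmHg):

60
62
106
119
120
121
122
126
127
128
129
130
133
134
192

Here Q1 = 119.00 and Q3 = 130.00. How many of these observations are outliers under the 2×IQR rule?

IQR = 11.00; fences at 119.00 − 22.00 = 97.00 and 130.00 + 22.00 = 152.00.
Outside the cutoffs: 60, 62, 192.

3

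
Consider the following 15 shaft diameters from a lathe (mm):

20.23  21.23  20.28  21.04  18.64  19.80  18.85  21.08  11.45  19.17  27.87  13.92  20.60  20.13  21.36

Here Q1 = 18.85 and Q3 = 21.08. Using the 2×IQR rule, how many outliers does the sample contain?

3

IQR = 2.23; fences at 18.85 − 4.46 = 14.39 and 21.08 + 4.46 = 25.54.
Outside the cutoffs: 11.45, 13.92, 27.87.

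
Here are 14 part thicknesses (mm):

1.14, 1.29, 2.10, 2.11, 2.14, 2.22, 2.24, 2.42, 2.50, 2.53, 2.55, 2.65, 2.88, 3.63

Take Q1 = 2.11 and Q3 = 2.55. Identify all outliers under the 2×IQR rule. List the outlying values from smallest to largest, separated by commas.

1.14, 3.63

IQR = Q3 − Q1 = 2.55 − 2.11 = 0.44.
Lower fence = Q1 − 2·IQR = 2.11 − 0.88 = 1.23.
Upper fence = Q3 + 2·IQR = 2.55 + 0.88 = 3.43.
1.14 < 1.23 → outlier.
3.63 > 3.43 → outlier.
All remaining values lie within [1.23, 3.43].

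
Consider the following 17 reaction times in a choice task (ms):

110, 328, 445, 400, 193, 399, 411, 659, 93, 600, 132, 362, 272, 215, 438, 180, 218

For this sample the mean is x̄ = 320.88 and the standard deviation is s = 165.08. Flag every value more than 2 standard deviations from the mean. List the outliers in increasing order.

Cutoffs at x̄ ± 2s: 320.88 ± 2·165.08 = [-9.28, 651.04].
659: z = 2.05, |z| > 2 → outlier.
Every other value lies within [-9.28, 651.04].

659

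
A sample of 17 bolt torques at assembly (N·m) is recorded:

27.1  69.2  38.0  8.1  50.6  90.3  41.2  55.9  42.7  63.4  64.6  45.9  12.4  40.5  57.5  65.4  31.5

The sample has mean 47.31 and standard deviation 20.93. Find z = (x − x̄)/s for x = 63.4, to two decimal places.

z = (63.4 − 47.31) / 20.93 = 0.77.

0.77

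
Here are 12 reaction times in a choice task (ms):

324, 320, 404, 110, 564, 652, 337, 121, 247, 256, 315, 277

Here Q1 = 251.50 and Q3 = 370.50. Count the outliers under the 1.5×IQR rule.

IQR = 119.00; fences at 251.50 − 178.50 = 73.00 and 370.50 + 178.50 = 549.00.
Outside the cutoffs: 564, 652.

2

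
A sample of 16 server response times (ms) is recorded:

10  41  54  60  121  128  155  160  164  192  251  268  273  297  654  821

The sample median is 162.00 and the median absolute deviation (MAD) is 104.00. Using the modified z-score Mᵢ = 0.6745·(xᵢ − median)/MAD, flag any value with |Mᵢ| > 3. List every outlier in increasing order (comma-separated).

654, 821

|Mᵢ| > 3 ⇔ |xᵢ − 162.00| > 3·104.00/0.6745 = 462.56.
So outliers lie outside [-300.56, 624.56].
654: M = 3.19 → outlier.
821: M = 4.27 → outlier.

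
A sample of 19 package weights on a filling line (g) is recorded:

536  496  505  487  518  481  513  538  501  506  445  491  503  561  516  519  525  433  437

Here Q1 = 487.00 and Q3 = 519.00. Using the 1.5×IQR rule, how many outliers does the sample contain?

2

IQR = 32.00; fences at 487.00 − 48.00 = 439.00 and 519.00 + 48.00 = 567.00.
Outside the cutoffs: 433, 437.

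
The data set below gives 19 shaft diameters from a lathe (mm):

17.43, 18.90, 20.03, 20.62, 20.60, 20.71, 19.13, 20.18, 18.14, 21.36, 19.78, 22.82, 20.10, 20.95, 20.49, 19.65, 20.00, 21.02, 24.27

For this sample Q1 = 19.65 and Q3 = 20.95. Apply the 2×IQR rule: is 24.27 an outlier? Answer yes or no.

IQR = Q3 − Q1 = 20.95 − 19.65 = 1.30.
Lower fence = Q1 − 2·IQR = 19.65 − 2.60 = 17.05.
Upper fence = Q3 + 2·IQR = 20.95 + 2.60 = 23.55.
24.27 lies above the upper fence.

yes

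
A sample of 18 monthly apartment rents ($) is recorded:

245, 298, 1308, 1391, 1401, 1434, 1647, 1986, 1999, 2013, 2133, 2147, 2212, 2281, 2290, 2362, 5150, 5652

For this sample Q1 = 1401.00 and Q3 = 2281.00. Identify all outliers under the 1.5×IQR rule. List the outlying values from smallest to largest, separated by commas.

5150, 5652

IQR = Q3 − Q1 = 2281.00 − 1401.00 = 880.00.
Lower fence = Q1 − 1.5·IQR = 1401.00 − 1320.00 = 81.00.
Upper fence = Q3 + 1.5·IQR = 2281.00 + 1320.00 = 3601.00.
5150 > 3601.00 → outlier.
5652 > 3601.00 → outlier.
All remaining values lie within [81.00, 3601.00].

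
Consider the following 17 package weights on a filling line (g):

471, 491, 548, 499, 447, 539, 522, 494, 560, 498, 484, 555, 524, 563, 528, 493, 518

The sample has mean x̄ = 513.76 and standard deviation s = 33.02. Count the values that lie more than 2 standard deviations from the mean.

Cutoffs: x̄ ± 2s = [447.72, 579.80].
Outside the cutoffs: 447.

1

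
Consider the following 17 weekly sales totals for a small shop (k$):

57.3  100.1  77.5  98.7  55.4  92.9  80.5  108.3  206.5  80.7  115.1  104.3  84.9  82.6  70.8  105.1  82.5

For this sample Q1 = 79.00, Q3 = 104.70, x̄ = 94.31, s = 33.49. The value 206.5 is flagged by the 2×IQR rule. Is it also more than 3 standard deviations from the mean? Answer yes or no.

z = (206.5 − 94.31) / 33.49 = 3.35.
|z| = 3.35 > 3.

yes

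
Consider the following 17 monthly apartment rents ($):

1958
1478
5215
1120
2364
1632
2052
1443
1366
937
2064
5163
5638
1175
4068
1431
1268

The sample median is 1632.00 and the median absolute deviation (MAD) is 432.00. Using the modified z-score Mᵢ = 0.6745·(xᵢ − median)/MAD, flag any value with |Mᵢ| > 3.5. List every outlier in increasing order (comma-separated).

|Mᵢ| > 3.5 ⇔ |xᵢ − 1632.00| > 3.5·432.00/0.6745 = 2241.66.
So outliers lie outside [-609.66, 3873.66].
4068: M = 3.80 → outlier.
5163: M = 5.51 → outlier.
5215: M = 5.59 → outlier.
5638: M = 6.25 → outlier.

4068, 5163, 5215, 5638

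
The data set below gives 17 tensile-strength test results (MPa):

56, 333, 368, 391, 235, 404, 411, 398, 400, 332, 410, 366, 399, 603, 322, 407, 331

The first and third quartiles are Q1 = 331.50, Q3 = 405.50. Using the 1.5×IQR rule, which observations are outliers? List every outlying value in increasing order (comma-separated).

56, 603

IQR = Q3 − Q1 = 405.50 − 331.50 = 74.00.
Lower fence = Q1 − 1.5·IQR = 331.50 − 111.00 = 220.50.
Upper fence = Q3 + 1.5·IQR = 405.50 + 111.00 = 516.50.
56 < 220.50 → outlier.
603 > 516.50 → outlier.
All remaining values lie within [220.50, 516.50].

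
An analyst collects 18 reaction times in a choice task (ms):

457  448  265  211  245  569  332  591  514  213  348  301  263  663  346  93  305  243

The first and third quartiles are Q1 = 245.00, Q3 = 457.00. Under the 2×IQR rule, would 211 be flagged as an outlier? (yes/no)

no

IQR = Q3 − Q1 = 457.00 − 245.00 = 212.00.
Lower fence = Q1 − 2·IQR = 245.00 − 424.00 = -179.00.
Upper fence = Q3 + 2·IQR = 457.00 + 424.00 = 881.00.
211 lies within [-179.00, 881.00].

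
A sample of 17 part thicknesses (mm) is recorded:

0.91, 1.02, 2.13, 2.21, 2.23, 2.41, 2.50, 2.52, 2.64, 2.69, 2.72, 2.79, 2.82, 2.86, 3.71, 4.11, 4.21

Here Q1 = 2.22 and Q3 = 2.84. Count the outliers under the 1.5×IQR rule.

IQR = 0.62; fences at 2.22 − 0.93 = 1.29 and 2.84 + 0.93 = 3.77.
Outside the cutoffs: 0.91, 1.02, 4.11, 4.21.

4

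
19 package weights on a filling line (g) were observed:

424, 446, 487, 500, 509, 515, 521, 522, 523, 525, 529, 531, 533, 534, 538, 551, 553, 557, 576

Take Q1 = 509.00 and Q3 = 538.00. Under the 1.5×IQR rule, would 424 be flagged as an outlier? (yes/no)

yes

IQR = Q3 − Q1 = 538.00 − 509.00 = 29.00.
Lower fence = Q1 − 1.5·IQR = 509.00 − 43.50 = 465.50.
Upper fence = Q3 + 1.5·IQR = 538.00 + 43.50 = 581.50.
424 lies below the lower fence.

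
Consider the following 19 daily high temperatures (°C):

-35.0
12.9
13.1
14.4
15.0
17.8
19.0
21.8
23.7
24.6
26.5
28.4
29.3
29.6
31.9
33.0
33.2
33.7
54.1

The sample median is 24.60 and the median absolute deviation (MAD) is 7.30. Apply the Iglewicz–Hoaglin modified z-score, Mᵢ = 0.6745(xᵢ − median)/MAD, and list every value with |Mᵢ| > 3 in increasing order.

-35.0

|Mᵢ| > 3 ⇔ |xᵢ − 24.60| > 3·7.30/0.6745 = 32.47.
So outliers lie outside [-7.87, 57.07].
-35.0: M = -5.51 → outlier.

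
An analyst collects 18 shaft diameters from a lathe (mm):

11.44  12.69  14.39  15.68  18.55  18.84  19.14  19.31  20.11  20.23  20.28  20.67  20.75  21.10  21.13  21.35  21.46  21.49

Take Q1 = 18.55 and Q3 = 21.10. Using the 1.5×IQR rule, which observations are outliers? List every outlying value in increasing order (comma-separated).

IQR = Q3 − Q1 = 21.10 − 18.55 = 2.55.
Lower fence = Q1 − 1.5·IQR = 18.55 − 3.825 = 14.725.
Upper fence = Q3 + 1.5·IQR = 21.10 + 3.825 = 24.925.
11.44 < 14.725 → outlier.
12.69 < 14.725 → outlier.
14.39 < 14.725 → outlier.
All remaining values lie within [14.725, 24.925].

11.44, 12.69, 14.39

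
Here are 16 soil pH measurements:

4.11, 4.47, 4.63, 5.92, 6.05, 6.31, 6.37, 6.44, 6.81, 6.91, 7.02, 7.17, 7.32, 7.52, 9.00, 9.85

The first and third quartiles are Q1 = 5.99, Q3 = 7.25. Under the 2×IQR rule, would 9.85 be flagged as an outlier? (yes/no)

yes

IQR = Q3 − Q1 = 7.25 − 5.99 = 1.26.
Lower fence = Q1 − 2·IQR = 5.99 − 2.52 = 3.47.
Upper fence = Q3 + 2·IQR = 7.25 + 2.52 = 9.77.
9.85 lies above the upper fence.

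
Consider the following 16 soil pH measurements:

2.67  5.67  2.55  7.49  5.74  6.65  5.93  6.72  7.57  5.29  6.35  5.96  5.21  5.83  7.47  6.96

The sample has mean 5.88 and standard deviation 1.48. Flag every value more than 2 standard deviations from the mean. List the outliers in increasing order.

2.55, 2.67

Cutoffs at x̄ ± 2s: 5.88 ± 2·1.48 = [2.92, 8.84].
2.55: z = -2.25, |z| > 2 → outlier.
2.67: z = -2.17, |z| > 2 → outlier.
Every other value lies within [2.92, 8.84].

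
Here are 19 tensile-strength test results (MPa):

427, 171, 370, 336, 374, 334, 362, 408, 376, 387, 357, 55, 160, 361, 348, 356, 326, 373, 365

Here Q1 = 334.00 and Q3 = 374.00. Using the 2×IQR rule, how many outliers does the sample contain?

3

IQR = 40.00; fences at 334.00 − 80.00 = 254.00 and 374.00 + 80.00 = 454.00.
Outside the cutoffs: 55, 160, 171.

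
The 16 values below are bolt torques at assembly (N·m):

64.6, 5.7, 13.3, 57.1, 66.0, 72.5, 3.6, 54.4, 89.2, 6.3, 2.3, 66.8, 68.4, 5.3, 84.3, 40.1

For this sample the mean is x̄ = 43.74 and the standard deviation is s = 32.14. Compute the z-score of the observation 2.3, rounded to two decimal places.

-1.29

z = (2.3 − 43.74) / 32.14 = -1.29.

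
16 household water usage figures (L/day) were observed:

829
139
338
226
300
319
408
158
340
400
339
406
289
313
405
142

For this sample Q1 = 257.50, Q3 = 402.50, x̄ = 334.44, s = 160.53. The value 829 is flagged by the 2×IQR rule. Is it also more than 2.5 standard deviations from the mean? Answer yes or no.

z = (829 − 334.44) / 160.53 = 3.08.
|z| = 3.08 > 2.5.

yes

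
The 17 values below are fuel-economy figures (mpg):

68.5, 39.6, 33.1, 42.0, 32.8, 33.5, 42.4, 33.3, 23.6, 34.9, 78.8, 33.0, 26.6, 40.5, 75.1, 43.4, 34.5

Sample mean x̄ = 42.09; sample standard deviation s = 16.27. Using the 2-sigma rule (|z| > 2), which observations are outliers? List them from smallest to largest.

75.1, 78.8

Cutoffs at x̄ ± 2s: 42.09 ± 2·16.27 = [9.55, 74.63].
75.1: z = 2.03, |z| > 2 → outlier.
78.8: z = 2.26, |z| > 2 → outlier.
Every other value lies within [9.55, 74.63].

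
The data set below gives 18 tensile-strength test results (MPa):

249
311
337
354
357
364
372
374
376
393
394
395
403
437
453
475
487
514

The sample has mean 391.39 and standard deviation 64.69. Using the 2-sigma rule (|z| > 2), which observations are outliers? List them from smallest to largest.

249

Cutoffs at x̄ ± 2s: 391.39 ± 2·64.69 = [262.01, 520.77].
249: z = -2.20, |z| > 2 → outlier.
Every other value lies within [262.01, 520.77].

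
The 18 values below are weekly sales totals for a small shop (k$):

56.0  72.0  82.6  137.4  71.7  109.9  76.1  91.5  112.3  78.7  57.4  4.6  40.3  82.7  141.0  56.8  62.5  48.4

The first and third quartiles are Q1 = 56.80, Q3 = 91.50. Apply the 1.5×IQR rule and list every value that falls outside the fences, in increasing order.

IQR = Q3 − Q1 = 91.50 − 56.80 = 34.70.
Lower fence = Q1 − 1.5·IQR = 56.80 − 52.05 = 4.75.
Upper fence = Q3 + 1.5·IQR = 91.50 + 52.05 = 143.55.
4.6 < 4.75 → outlier.
All remaining values lie within [4.75, 143.55].

4.6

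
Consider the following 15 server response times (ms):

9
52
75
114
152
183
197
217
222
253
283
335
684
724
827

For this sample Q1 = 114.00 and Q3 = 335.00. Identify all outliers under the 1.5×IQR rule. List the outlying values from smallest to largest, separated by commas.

IQR = Q3 − Q1 = 335.00 − 114.00 = 221.00.
Lower fence = Q1 − 1.5·IQR = 114.00 − 331.50 = -217.50.
Upper fence = Q3 + 1.5·IQR = 335.00 + 331.50 = 666.50.
684 > 666.50 → outlier.
724 > 666.50 → outlier.
827 > 666.50 → outlier.
All remaining values lie within [-217.50, 666.50].

684, 724, 827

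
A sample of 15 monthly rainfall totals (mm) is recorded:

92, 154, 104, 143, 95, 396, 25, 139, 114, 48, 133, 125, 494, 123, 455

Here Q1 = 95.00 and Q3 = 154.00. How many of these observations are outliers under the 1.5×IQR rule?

IQR = 59.00; fences at 95.00 − 88.50 = 6.50 and 154.00 + 88.50 = 242.50.
Outside the cutoffs: 396, 455, 494.

3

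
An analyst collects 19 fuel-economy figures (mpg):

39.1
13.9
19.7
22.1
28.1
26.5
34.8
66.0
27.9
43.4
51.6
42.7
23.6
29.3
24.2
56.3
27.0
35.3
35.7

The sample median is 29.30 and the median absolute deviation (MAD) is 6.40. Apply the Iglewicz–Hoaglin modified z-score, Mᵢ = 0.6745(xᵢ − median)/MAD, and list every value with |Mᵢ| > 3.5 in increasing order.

66.0

|Mᵢ| > 3.5 ⇔ |xᵢ − 29.30| > 3.5·6.40/0.6745 = 33.21.
So outliers lie outside [-3.91, 62.51].
66.0: M = 3.87 → outlier.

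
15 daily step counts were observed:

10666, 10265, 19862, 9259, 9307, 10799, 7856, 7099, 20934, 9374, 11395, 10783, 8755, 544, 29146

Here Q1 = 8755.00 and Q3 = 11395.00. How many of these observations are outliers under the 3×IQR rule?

IQR = 2640.00; fences at 8755.00 − 7920.00 = 835.00 and 11395.00 + 7920.00 = 19315.00.
Outside the cutoffs: 544, 19862, 20934, 29146.

4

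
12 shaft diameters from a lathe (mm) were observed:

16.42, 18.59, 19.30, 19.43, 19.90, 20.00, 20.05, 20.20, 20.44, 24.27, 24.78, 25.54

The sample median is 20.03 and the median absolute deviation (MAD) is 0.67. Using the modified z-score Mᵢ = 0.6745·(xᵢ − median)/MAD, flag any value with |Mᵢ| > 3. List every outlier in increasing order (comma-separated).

16.42, 24.27, 24.78, 25.54

|Mᵢ| > 3 ⇔ |xᵢ − 20.03| > 3·0.67/0.6745 = 2.98.
So outliers lie outside [17.05, 23.01].
16.42: M = -3.63 → outlier.
24.27: M = 4.27 → outlier.
24.78: M = 4.78 → outlier.
25.54: M = 5.55 → outlier.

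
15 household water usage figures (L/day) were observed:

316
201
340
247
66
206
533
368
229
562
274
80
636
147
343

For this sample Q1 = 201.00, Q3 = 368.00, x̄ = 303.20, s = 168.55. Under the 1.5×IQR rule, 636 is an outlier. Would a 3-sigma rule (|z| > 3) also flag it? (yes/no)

z = (636 − 303.20) / 168.55 = 1.97.
|z| = 1.97 ≤ 3.

no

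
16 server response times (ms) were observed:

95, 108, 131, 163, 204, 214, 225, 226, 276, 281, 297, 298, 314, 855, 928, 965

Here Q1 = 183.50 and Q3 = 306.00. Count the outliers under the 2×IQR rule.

3

IQR = 122.50; fences at 183.50 − 245.00 = -61.50 and 306.00 + 245.00 = 551.00.
Outside the cutoffs: 855, 928, 965.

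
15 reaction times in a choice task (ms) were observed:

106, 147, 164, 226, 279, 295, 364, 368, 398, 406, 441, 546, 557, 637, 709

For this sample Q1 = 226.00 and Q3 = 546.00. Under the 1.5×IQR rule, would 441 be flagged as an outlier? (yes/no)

IQR = Q3 − Q1 = 546.00 − 226.00 = 320.00.
Lower fence = Q1 − 1.5·IQR = 226.00 − 480.00 = -254.00.
Upper fence = Q3 + 1.5·IQR = 546.00 + 480.00 = 1026.00.
441 lies within [-254.00, 1026.00].

no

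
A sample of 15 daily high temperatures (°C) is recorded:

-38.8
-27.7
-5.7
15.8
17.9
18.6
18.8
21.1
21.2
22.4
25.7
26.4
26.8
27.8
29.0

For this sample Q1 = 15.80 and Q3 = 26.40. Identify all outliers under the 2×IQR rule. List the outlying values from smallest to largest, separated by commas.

IQR = Q3 − Q1 = 26.40 − 15.80 = 10.60.
Lower fence = Q1 − 2·IQR = 15.80 − 21.20 = -5.40.
Upper fence = Q3 + 2·IQR = 26.40 + 21.20 = 47.60.
-38.8 < -5.40 → outlier.
-27.7 < -5.40 → outlier.
-5.7 < -5.40 → outlier.
All remaining values lie within [-5.40, 47.60].

-38.8, -27.7, -5.7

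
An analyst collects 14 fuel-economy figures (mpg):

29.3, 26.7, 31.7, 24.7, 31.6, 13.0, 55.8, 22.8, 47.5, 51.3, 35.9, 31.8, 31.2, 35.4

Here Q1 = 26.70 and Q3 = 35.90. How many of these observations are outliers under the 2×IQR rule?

IQR = 9.20; fences at 26.70 − 18.40 = 8.30 and 35.90 + 18.40 = 54.30.
Outside the cutoffs: 55.8.

1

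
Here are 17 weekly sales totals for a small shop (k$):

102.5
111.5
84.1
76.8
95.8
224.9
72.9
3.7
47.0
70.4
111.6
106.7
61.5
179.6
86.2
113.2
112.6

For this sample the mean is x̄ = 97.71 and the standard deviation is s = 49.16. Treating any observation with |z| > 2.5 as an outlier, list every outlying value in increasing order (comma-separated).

Cutoffs at x̄ ± 2.5s: 97.71 ± 2.5·49.16 = [-25.19, 220.61].
224.9: z = 2.59, |z| > 2.5 → outlier.
Every other value lies within [-25.19, 220.61].

224.9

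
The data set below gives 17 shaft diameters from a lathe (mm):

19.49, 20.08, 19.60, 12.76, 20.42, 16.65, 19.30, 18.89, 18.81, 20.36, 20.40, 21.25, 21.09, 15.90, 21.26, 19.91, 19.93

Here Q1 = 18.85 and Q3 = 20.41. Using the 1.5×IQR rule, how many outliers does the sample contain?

IQR = 1.56; fences at 18.85 − 2.34 = 16.51 and 20.41 + 2.34 = 22.75.
Outside the cutoffs: 12.76, 15.90.

2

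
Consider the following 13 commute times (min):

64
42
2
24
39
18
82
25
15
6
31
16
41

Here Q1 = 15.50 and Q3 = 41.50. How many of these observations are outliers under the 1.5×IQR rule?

1

IQR = 26.00; fences at 15.50 − 39.00 = -23.50 and 41.50 + 39.00 = 80.50.
Outside the cutoffs: 82.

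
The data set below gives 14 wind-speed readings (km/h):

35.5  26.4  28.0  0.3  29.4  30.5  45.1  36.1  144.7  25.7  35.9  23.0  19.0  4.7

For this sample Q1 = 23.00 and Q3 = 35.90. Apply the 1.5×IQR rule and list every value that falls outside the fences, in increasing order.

0.3, 144.7

IQR = Q3 − Q1 = 35.90 − 23.00 = 12.90.
Lower fence = Q1 − 1.5·IQR = 23.00 − 19.35 = 3.65.
Upper fence = Q3 + 1.5·IQR = 35.90 + 19.35 = 55.25.
0.3 < 3.65 → outlier.
144.7 > 55.25 → outlier.
All remaining values lie within [3.65, 55.25].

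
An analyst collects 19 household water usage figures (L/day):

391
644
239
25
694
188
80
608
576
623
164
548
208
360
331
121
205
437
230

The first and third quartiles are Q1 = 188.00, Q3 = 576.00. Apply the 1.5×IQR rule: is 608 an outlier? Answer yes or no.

IQR = Q3 − Q1 = 576.00 − 188.00 = 388.00.
Lower fence = Q1 − 1.5·IQR = 188.00 − 582.00 = -394.00.
Upper fence = Q3 + 1.5·IQR = 576.00 + 582.00 = 1158.00.
608 lies within [-394.00, 1158.00].

no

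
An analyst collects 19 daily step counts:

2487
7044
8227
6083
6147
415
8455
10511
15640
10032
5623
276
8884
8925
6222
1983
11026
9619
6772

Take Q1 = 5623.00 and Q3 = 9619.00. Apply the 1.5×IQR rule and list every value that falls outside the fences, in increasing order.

IQR = Q3 − Q1 = 9619.00 − 5623.00 = 3996.00.
Lower fence = Q1 − 1.5·IQR = 5623.00 − 5994.00 = -371.00.
Upper fence = Q3 + 1.5·IQR = 9619.00 + 5994.00 = 15613.00.
15640 > 15613.00 → outlier.
All remaining values lie within [-371.00, 15613.00].

15640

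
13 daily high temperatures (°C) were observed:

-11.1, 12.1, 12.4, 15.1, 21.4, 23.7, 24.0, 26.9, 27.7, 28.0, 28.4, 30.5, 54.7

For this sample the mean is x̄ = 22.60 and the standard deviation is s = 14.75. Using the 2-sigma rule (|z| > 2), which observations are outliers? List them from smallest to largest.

-11.1, 54.7

Cutoffs at x̄ ± 2s: 22.60 ± 2·14.75 = [-6.90, 52.10].
-11.1: z = -2.28, |z| > 2 → outlier.
54.7: z = 2.18, |z| > 2 → outlier.
Every other value lies within [-6.90, 52.10].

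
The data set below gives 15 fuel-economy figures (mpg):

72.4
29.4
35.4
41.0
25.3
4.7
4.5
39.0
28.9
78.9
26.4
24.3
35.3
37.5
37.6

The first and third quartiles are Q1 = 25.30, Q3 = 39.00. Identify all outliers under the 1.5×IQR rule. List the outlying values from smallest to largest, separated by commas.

4.5, 4.7, 72.4, 78.9

IQR = Q3 − Q1 = 39.00 − 25.30 = 13.70.
Lower fence = Q1 − 1.5·IQR = 25.30 − 20.55 = 4.75.
Upper fence = Q3 + 1.5·IQR = 39.00 + 20.55 = 59.55.
4.5 < 4.75 → outlier.
4.7 < 4.75 → outlier.
72.4 > 59.55 → outlier.
78.9 > 59.55 → outlier.
All remaining values lie within [4.75, 59.55].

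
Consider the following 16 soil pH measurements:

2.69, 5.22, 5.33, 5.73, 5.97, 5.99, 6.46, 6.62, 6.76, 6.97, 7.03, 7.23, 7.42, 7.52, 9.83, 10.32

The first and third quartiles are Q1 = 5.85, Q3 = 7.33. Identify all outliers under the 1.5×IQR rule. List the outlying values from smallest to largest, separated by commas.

IQR = Q3 − Q1 = 7.33 − 5.85 = 1.48.
Lower fence = Q1 − 1.5·IQR = 5.85 − 2.22 = 3.63.
Upper fence = Q3 + 1.5·IQR = 7.33 + 2.22 = 9.55.
2.69 < 3.63 → outlier.
9.83 > 9.55 → outlier.
10.32 > 9.55 → outlier.
All remaining values lie within [3.63, 9.55].

2.69, 9.83, 10.32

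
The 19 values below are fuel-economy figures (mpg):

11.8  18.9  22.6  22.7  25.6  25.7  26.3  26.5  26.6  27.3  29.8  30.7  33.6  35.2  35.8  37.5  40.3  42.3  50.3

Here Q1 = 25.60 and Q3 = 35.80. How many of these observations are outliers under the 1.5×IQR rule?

0

IQR = 10.20; fences at 25.60 − 15.30 = 10.30 and 35.80 + 15.30 = 51.10.
Every value lies within the cutoffs.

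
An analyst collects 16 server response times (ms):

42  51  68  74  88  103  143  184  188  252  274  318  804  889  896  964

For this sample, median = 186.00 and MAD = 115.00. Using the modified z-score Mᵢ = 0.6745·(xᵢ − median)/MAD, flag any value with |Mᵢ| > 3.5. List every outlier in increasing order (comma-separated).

|Mᵢ| > 3.5 ⇔ |xᵢ − 186.00| > 3.5·115.00/0.6745 = 596.74.
So outliers lie outside [-410.74, 782.74].
804: M = 3.62 → outlier.
889: M = 4.12 → outlier.
896: M = 4.16 → outlier.
964: M = 4.56 → outlier.

804, 889, 896, 964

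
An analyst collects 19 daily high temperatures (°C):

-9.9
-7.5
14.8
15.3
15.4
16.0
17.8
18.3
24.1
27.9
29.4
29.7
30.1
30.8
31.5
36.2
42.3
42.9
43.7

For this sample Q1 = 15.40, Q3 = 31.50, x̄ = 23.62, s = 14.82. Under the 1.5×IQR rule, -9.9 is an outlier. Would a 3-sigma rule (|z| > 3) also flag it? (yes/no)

z = (-9.9 − 23.62) / 14.82 = -2.26.
|z| = 2.26 ≤ 3.

no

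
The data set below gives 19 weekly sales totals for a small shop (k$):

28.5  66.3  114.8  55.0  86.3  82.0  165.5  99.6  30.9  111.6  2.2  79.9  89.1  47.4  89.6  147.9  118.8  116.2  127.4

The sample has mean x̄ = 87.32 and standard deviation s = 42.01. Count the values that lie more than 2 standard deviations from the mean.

Cutoffs: x̄ ± 2s = [3.30, 171.34].
Outside the cutoffs: 2.2.

1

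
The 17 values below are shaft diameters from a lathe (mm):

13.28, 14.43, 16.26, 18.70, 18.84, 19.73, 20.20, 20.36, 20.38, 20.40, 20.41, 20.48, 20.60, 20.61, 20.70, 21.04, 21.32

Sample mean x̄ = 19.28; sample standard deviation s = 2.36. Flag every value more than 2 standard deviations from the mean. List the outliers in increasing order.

Cutoffs at x̄ ± 2s: 19.28 ± 2·2.36 = [14.56, 24.00].
13.28: z = -2.54, |z| > 2 → outlier.
14.43: z = -2.06, |z| > 2 → outlier.
Every other value lies within [14.56, 24.00].

13.28, 14.43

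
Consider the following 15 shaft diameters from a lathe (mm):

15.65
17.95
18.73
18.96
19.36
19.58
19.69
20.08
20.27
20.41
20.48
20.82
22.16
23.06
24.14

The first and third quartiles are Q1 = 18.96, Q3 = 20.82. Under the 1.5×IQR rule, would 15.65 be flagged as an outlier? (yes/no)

IQR = Q3 − Q1 = 20.82 − 18.96 = 1.86.
Lower fence = Q1 − 1.5·IQR = 18.96 − 2.79 = 16.17.
Upper fence = Q3 + 1.5·IQR = 20.82 + 2.79 = 23.61.
15.65 lies below the lower fence.

yes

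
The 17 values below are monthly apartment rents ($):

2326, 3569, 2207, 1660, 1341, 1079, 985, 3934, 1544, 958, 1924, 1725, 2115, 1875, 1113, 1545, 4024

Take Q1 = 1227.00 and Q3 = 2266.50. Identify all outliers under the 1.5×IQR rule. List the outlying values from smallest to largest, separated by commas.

3934, 4024

IQR = Q3 − Q1 = 2266.50 − 1227.00 = 1039.50.
Lower fence = Q1 − 1.5·IQR = 1227.00 − 1559.25 = -332.25.
Upper fence = Q3 + 1.5·IQR = 2266.50 + 1559.25 = 3825.75.
3934 > 3825.75 → outlier.
4024 > 3825.75 → outlier.
All remaining values lie within [-332.25, 3825.75].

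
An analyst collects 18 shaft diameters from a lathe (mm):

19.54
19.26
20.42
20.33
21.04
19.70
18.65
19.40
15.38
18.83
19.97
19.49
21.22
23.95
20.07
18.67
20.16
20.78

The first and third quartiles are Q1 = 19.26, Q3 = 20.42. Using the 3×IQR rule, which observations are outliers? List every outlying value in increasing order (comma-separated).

IQR = Q3 − Q1 = 20.42 − 19.26 = 1.16.
Lower fence = Q1 − 3·IQR = 19.26 − 3.48 = 15.78.
Upper fence = Q3 + 3·IQR = 20.42 + 3.48 = 23.90.
15.38 < 15.78 → outlier.
23.95 > 23.90 → outlier.
All remaining values lie within [15.78, 23.90].

15.38, 23.95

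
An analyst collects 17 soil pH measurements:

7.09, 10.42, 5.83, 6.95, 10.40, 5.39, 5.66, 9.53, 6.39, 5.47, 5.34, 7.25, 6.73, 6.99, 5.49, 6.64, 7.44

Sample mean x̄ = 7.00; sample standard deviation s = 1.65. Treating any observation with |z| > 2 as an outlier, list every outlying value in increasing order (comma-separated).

10.40, 10.42

Cutoffs at x̄ ± 2s: 7.00 ± 2·1.65 = [3.70, 10.30].
10.40: z = 2.06, |z| > 2 → outlier.
10.42: z = 2.07, |z| > 2 → outlier.
Every other value lies within [3.70, 10.30].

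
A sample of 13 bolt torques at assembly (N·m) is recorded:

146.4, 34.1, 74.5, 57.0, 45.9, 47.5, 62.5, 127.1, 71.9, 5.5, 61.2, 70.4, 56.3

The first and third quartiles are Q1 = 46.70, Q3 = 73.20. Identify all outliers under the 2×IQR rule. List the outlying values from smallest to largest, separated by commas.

IQR = Q3 − Q1 = 73.20 − 46.70 = 26.50.
Lower fence = Q1 − 2·IQR = 46.70 − 53.00 = -6.30.
Upper fence = Q3 + 2·IQR = 73.20 + 53.00 = 126.20.
127.1 > 126.20 → outlier.
146.4 > 126.20 → outlier.
All remaining values lie within [-6.30, 126.20].

127.1, 146.4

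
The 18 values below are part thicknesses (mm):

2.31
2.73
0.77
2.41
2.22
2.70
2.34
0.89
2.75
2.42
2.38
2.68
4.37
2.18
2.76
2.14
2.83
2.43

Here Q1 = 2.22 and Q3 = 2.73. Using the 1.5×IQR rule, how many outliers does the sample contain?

3

IQR = 0.51; fences at 2.22 − 0.765 = 1.455 and 2.73 + 0.765 = 3.495.
Outside the cutoffs: 0.77, 0.89, 4.37.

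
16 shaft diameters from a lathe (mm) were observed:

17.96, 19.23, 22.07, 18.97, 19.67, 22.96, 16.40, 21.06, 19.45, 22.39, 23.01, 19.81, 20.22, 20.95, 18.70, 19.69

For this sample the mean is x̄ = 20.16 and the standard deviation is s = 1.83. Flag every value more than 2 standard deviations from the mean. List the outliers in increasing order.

Cutoffs at x̄ ± 2s: 20.16 ± 2·1.83 = [16.50, 23.82].
16.40: z = -2.05, |z| > 2 → outlier.
Every other value lies within [16.50, 23.82].

16.40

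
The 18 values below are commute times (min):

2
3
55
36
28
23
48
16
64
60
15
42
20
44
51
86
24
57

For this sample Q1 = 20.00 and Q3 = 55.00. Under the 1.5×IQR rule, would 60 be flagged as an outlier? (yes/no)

no

IQR = Q3 − Q1 = 55.00 − 20.00 = 35.00.
Lower fence = Q1 − 1.5·IQR = 20.00 − 52.50 = -32.50.
Upper fence = Q3 + 1.5·IQR = 55.00 + 52.50 = 107.50.
60 lies within [-32.50, 107.50].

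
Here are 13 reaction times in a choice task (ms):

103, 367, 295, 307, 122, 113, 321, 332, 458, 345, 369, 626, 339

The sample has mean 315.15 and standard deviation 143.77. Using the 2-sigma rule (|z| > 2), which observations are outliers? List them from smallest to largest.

626

Cutoffs at x̄ ± 2s: 315.15 ± 2·143.77 = [27.61, 602.69].
626: z = 2.16, |z| > 2 → outlier.
Every other value lies within [27.61, 602.69].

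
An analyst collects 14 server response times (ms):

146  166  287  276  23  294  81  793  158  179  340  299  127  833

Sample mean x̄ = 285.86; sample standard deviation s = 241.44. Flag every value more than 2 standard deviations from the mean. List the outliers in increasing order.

Cutoffs at x̄ ± 2s: 285.86 ± 2·241.44 = [-197.02, 768.74].
793: z = 2.10, |z| > 2 → outlier.
833: z = 2.27, |z| > 2 → outlier.
Every other value lies within [-197.02, 768.74].

793, 833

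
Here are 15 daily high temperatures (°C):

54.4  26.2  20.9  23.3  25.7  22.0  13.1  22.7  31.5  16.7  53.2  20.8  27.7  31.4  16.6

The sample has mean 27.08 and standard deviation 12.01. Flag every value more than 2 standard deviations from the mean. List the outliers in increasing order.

Cutoffs at x̄ ± 2s: 27.08 ± 2·12.01 = [3.06, 51.10].
53.2: z = 2.17, |z| > 2 → outlier.
54.4: z = 2.27, |z| > 2 → outlier.
Every other value lies within [3.06, 51.10].

53.2, 54.4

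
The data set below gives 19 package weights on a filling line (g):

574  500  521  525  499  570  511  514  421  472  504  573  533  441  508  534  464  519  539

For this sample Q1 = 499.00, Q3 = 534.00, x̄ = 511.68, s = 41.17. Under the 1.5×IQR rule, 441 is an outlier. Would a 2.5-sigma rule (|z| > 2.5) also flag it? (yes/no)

no

z = (441 − 511.68) / 41.17 = -1.72.
|z| = 1.72 ≤ 2.5.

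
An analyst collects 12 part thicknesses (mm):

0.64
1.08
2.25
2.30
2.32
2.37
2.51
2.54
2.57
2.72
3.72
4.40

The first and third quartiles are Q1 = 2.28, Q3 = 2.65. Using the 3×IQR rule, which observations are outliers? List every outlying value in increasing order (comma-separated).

0.64, 1.08, 4.40

IQR = Q3 − Q1 = 2.65 − 2.28 = 0.37.
Lower fence = Q1 − 3·IQR = 2.28 − 1.11 = 1.17.
Upper fence = Q3 + 3·IQR = 2.65 + 1.11 = 3.76.
0.64 < 1.17 → outlier.
1.08 < 1.17 → outlier.
4.40 > 3.76 → outlier.
All remaining values lie within [1.17, 3.76].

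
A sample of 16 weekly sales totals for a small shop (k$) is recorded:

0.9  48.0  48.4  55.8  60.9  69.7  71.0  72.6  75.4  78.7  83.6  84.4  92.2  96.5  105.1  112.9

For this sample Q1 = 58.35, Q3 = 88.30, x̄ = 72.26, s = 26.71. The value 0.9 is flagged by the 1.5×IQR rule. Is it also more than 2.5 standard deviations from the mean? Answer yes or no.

z = (0.9 − 72.26) / 26.71 = -2.67.
|z| = 2.67 > 2.5.

yes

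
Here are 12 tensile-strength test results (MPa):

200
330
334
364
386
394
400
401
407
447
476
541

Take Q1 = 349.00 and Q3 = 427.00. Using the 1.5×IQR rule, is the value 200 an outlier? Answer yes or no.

IQR = Q3 − Q1 = 427.00 − 349.00 = 78.00.
Lower fence = Q1 − 1.5·IQR = 349.00 − 117.00 = 232.00.
Upper fence = Q3 + 1.5·IQR = 427.00 + 117.00 = 544.00.
200 lies below the lower fence.

yes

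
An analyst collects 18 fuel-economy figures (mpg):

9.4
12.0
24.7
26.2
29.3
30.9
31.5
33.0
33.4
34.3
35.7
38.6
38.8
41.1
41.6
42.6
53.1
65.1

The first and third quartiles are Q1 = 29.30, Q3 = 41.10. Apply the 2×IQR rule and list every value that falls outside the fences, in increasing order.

IQR = Q3 − Q1 = 41.10 − 29.30 = 11.80.
Lower fence = Q1 − 2·IQR = 29.30 − 23.60 = 5.70.
Upper fence = Q3 + 2·IQR = 41.10 + 23.60 = 64.70.
65.1 > 64.70 → outlier.
All remaining values lie within [5.70, 64.70].

65.1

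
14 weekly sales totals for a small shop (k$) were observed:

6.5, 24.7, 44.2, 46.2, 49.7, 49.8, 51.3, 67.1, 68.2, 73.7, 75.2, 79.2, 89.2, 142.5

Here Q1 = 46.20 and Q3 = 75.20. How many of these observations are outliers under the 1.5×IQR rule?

IQR = 29.00; fences at 46.20 − 43.50 = 2.70 and 75.20 + 43.50 = 118.70.
Outside the cutoffs: 142.5.

1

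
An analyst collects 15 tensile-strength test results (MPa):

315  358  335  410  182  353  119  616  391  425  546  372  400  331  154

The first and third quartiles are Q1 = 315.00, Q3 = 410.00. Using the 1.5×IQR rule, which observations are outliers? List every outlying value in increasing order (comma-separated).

IQR = Q3 − Q1 = 410.00 − 315.00 = 95.00.
Lower fence = Q1 − 1.5·IQR = 315.00 − 142.50 = 172.50.
Upper fence = Q3 + 1.5·IQR = 410.00 + 142.50 = 552.50.
119 < 172.50 → outlier.
154 < 172.50 → outlier.
616 > 552.50 → outlier.
All remaining values lie within [172.50, 552.50].

119, 154, 616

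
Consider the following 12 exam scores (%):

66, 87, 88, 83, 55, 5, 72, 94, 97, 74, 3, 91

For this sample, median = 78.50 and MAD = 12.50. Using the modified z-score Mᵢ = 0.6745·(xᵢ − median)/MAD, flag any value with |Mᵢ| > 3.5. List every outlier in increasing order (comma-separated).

|Mᵢ| > 3.5 ⇔ |xᵢ − 78.50| > 3.5·12.50/0.6745 = 64.86.
So outliers lie outside [13.64, 143.36].
3: M = -4.07 → outlier.
5: M = -3.97 → outlier.

3, 5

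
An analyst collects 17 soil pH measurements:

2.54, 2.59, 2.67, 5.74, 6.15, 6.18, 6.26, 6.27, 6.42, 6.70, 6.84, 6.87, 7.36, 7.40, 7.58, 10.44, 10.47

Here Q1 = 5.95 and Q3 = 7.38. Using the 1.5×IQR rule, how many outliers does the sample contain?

IQR = 1.43; fences at 5.95 − 2.145 = 3.805 and 7.38 + 2.145 = 9.525.
Outside the cutoffs: 2.54, 2.59, 2.67, 10.44, 10.47.

5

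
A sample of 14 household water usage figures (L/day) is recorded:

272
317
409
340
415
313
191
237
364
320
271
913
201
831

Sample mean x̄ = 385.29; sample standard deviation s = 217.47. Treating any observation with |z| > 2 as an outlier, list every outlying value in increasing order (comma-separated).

Cutoffs at x̄ ± 2s: 385.29 ± 2·217.47 = [-49.65, 820.23].
831: z = 2.05, |z| > 2 → outlier.
913: z = 2.43, |z| > 2 → outlier.
Every other value lies within [-49.65, 820.23].

831, 913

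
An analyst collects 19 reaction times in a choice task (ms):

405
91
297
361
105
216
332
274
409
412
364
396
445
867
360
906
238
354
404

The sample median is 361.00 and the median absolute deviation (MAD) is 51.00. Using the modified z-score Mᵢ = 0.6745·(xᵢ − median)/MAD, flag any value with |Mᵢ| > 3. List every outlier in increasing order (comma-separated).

|Mᵢ| > 3 ⇔ |xᵢ − 361.00| > 3·51.00/0.6745 = 226.83.
So outliers lie outside [134.17, 587.83].
91: M = -3.57 → outlier.
105: M = -3.39 → outlier.
867: M = 6.69 → outlier.
906: M = 7.21 → outlier.

91, 105, 867, 906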